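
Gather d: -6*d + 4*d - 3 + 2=-2*d - 1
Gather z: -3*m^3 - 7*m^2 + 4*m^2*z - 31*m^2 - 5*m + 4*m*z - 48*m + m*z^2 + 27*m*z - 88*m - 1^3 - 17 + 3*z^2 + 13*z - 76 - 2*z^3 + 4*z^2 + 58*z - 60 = -3*m^3 - 38*m^2 - 141*m - 2*z^3 + z^2*(m + 7) + z*(4*m^2 + 31*m + 71) - 154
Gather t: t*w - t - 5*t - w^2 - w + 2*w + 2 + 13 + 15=t*(w - 6) - w^2 + w + 30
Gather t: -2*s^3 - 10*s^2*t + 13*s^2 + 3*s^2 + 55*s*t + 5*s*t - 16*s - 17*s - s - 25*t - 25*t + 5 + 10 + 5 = -2*s^3 + 16*s^2 - 34*s + t*(-10*s^2 + 60*s - 50) + 20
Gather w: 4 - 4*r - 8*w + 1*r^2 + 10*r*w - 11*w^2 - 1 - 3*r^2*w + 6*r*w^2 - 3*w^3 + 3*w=r^2 - 4*r - 3*w^3 + w^2*(6*r - 11) + w*(-3*r^2 + 10*r - 5) + 3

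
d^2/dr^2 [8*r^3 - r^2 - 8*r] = 48*r - 2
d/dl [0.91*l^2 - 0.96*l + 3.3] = 1.82*l - 0.96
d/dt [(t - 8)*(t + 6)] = 2*t - 2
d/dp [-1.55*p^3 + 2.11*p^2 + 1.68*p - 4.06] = -4.65*p^2 + 4.22*p + 1.68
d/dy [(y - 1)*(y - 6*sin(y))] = y + (1 - y)*(6*cos(y) - 1) - 6*sin(y)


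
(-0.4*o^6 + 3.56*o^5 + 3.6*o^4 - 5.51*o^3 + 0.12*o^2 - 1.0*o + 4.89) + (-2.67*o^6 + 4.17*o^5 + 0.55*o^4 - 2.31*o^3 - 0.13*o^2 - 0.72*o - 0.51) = -3.07*o^6 + 7.73*o^5 + 4.15*o^4 - 7.82*o^3 - 0.01*o^2 - 1.72*o + 4.38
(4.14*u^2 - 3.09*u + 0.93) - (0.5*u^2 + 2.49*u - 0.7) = 3.64*u^2 - 5.58*u + 1.63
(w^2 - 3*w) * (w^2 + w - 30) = w^4 - 2*w^3 - 33*w^2 + 90*w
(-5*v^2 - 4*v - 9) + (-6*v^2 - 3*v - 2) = -11*v^2 - 7*v - 11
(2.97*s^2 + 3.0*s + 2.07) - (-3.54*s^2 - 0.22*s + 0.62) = 6.51*s^2 + 3.22*s + 1.45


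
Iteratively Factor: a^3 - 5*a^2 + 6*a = (a - 3)*(a^2 - 2*a) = (a - 3)*(a - 2)*(a)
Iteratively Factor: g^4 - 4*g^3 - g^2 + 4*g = (g - 1)*(g^3 - 3*g^2 - 4*g) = (g - 1)*(g + 1)*(g^2 - 4*g) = (g - 4)*(g - 1)*(g + 1)*(g)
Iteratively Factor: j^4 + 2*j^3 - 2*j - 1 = (j + 1)*(j^3 + j^2 - j - 1) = (j + 1)^2*(j^2 - 1) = (j - 1)*(j + 1)^2*(j + 1)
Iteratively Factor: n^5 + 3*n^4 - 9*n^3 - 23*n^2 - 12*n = (n + 1)*(n^4 + 2*n^3 - 11*n^2 - 12*n) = (n + 1)^2*(n^3 + n^2 - 12*n) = (n - 3)*(n + 1)^2*(n^2 + 4*n) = n*(n - 3)*(n + 1)^2*(n + 4)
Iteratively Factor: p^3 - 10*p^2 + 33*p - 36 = (p - 3)*(p^2 - 7*p + 12) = (p - 3)^2*(p - 4)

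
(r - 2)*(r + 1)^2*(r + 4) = r^4 + 4*r^3 - 3*r^2 - 14*r - 8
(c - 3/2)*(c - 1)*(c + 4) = c^3 + 3*c^2/2 - 17*c/2 + 6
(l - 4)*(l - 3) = l^2 - 7*l + 12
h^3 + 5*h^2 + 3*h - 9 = (h - 1)*(h + 3)^2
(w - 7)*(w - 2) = w^2 - 9*w + 14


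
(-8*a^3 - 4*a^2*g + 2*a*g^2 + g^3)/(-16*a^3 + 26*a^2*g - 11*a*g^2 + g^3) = (4*a^2 + 4*a*g + g^2)/(8*a^2 - 9*a*g + g^2)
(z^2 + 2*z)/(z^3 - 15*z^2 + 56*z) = (z + 2)/(z^2 - 15*z + 56)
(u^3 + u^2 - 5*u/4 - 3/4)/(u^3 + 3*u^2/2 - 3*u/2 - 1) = (u + 3/2)/(u + 2)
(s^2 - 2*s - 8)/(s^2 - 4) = (s - 4)/(s - 2)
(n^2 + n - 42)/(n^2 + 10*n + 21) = (n - 6)/(n + 3)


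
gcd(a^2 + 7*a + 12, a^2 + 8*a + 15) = a + 3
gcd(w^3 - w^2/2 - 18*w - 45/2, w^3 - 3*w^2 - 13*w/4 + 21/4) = w + 3/2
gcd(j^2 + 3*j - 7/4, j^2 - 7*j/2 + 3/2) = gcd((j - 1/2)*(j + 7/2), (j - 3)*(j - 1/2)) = j - 1/2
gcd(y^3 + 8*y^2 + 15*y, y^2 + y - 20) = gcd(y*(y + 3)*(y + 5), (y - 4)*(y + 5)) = y + 5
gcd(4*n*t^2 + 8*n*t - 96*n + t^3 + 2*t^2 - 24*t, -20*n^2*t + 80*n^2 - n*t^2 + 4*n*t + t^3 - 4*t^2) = 4*n*t - 16*n + t^2 - 4*t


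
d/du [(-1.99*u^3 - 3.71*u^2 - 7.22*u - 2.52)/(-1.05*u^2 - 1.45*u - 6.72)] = (2.0895*u^4 + 5.771*u^3 + 37.9169*u^2 + 44.5704*u + 44.8644)/(1.1025*u^4 + 3.045*u^3 + 16.2145*u^2 + 19.488*u + 45.1584)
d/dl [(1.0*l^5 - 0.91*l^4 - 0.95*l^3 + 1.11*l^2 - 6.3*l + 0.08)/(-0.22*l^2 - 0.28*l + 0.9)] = (-0.66*l^6 - 0.7196*l^5 + 5.4734*l^4 - 2.744*l^3 - 4.2618*l^2 + 2.0332*l - 5.6476)/(0.0484*l^4 + 0.1232*l^3 - 0.3176*l^2 - 0.504*l + 0.81)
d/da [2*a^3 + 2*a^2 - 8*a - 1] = 6*a^2 + 4*a - 8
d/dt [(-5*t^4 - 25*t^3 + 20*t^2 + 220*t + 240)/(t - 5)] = 5*(-3*t^4 + 10*t^3 + 79*t^2 - 40*t - 268)/(t^2 - 10*t + 25)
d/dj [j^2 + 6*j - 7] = 2*j + 6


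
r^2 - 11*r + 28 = (r - 7)*(r - 4)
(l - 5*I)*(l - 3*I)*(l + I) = l^3 - 7*I*l^2 - 7*l - 15*I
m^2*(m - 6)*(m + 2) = m^4 - 4*m^3 - 12*m^2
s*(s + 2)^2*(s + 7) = s^4 + 11*s^3 + 32*s^2 + 28*s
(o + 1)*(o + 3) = o^2 + 4*o + 3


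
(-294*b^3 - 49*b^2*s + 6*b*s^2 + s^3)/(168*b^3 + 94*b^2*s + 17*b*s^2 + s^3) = (-7*b + s)/(4*b + s)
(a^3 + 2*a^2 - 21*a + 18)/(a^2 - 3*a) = a + 5 - 6/a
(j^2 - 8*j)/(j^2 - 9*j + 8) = j/(j - 1)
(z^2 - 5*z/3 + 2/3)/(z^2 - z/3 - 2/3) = (3*z - 2)/(3*z + 2)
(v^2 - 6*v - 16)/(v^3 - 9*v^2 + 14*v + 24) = (v^2 - 6*v - 16)/(v^3 - 9*v^2 + 14*v + 24)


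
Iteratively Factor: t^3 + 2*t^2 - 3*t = (t)*(t^2 + 2*t - 3) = t*(t - 1)*(t + 3)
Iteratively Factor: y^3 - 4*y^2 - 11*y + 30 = (y - 2)*(y^2 - 2*y - 15) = (y - 2)*(y + 3)*(y - 5)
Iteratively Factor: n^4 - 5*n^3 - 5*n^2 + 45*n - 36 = (n - 3)*(n^3 - 2*n^2 - 11*n + 12) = (n - 4)*(n - 3)*(n^2 + 2*n - 3) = (n - 4)*(n - 3)*(n + 3)*(n - 1)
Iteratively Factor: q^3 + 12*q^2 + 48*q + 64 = (q + 4)*(q^2 + 8*q + 16) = (q + 4)^2*(q + 4)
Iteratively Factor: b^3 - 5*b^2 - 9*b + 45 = (b + 3)*(b^2 - 8*b + 15) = (b - 5)*(b + 3)*(b - 3)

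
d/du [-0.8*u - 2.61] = -0.800000000000000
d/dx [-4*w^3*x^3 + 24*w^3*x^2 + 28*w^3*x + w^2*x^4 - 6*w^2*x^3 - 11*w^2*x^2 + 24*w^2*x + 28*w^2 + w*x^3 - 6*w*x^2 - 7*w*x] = w*(-12*w^2*x^2 + 48*w^2*x + 28*w^2 + 4*w*x^3 - 18*w*x^2 - 22*w*x + 24*w + 3*x^2 - 12*x - 7)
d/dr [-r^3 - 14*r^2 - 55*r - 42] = -3*r^2 - 28*r - 55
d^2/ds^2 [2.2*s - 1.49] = 0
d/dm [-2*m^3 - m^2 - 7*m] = -6*m^2 - 2*m - 7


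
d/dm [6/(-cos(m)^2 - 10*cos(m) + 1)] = -12*(cos(m) + 5)*sin(m)/(sin(m)^2 - 10*cos(m))^2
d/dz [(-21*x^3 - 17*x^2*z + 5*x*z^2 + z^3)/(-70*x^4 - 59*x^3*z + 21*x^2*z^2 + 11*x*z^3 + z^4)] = (-x^2 + 6*x*z - z^2)/(100*x^4 - 60*x^3*z - 11*x^2*z^2 + 6*x*z^3 + z^4)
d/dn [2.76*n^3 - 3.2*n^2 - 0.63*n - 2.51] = 8.28*n^2 - 6.4*n - 0.63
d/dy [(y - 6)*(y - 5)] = 2*y - 11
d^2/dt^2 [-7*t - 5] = 0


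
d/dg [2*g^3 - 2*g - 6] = 6*g^2 - 2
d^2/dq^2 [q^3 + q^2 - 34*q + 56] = 6*q + 2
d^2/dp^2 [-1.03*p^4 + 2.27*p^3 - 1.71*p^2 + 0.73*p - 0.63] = -12.36*p^2 + 13.62*p - 3.42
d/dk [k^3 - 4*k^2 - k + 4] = 3*k^2 - 8*k - 1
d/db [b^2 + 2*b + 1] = 2*b + 2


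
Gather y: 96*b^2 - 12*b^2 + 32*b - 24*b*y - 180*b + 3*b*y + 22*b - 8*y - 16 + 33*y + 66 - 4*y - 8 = 84*b^2 - 126*b + y*(21 - 21*b) + 42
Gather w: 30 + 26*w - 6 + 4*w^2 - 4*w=4*w^2 + 22*w + 24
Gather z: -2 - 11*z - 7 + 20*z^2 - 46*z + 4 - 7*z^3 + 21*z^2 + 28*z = -7*z^3 + 41*z^2 - 29*z - 5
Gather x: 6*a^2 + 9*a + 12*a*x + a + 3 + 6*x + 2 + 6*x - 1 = 6*a^2 + 10*a + x*(12*a + 12) + 4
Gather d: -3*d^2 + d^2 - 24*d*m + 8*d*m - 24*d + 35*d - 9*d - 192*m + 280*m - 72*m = -2*d^2 + d*(2 - 16*m) + 16*m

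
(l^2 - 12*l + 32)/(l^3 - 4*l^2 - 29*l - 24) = (l - 4)/(l^2 + 4*l + 3)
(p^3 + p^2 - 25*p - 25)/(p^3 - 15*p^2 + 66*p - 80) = (p^2 + 6*p + 5)/(p^2 - 10*p + 16)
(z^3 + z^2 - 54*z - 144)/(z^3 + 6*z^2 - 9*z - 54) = (z - 8)/(z - 3)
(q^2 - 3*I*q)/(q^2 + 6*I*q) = (q - 3*I)/(q + 6*I)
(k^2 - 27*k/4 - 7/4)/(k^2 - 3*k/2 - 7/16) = 4*(k - 7)/(4*k - 7)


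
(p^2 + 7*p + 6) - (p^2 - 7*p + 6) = 14*p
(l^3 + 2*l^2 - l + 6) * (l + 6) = l^4 + 8*l^3 + 11*l^2 + 36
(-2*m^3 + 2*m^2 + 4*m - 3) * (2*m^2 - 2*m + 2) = -4*m^5 + 8*m^4 - 10*m^2 + 14*m - 6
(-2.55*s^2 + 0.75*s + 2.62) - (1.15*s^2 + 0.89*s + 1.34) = -3.7*s^2 - 0.14*s + 1.28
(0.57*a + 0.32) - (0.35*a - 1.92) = 0.22*a + 2.24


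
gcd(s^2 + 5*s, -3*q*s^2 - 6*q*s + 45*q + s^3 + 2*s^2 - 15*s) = s + 5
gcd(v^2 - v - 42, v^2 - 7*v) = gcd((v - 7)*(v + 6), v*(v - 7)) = v - 7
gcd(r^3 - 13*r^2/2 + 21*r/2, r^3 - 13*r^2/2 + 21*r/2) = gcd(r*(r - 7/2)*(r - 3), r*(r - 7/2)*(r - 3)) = r^3 - 13*r^2/2 + 21*r/2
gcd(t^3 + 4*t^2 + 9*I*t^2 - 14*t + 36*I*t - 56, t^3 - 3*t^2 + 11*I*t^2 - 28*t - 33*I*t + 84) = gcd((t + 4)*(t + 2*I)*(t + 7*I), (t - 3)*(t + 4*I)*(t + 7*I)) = t + 7*I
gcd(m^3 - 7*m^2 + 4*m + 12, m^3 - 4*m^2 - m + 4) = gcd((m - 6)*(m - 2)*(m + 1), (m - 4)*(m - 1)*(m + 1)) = m + 1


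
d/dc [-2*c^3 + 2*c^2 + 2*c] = -6*c^2 + 4*c + 2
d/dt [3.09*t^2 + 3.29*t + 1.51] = 6.18*t + 3.29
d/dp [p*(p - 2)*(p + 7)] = 3*p^2 + 10*p - 14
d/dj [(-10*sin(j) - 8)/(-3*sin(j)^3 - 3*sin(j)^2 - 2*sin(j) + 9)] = -2*(30*sin(j)^3 + 51*sin(j)^2 + 24*sin(j) + 53)*cos(j)/(3*sin(j)^3 + 3*sin(j)^2 + 2*sin(j) - 9)^2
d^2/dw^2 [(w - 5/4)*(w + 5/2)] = 2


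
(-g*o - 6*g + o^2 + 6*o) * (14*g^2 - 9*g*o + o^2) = -14*g^3*o - 84*g^3 + 23*g^2*o^2 + 138*g^2*o - 10*g*o^3 - 60*g*o^2 + o^4 + 6*o^3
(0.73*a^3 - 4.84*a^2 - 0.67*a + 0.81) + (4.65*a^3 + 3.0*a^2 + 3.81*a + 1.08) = 5.38*a^3 - 1.84*a^2 + 3.14*a + 1.89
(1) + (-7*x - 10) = -7*x - 9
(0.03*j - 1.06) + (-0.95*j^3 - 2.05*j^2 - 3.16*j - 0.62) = -0.95*j^3 - 2.05*j^2 - 3.13*j - 1.68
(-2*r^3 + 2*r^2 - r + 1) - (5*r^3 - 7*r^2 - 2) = -7*r^3 + 9*r^2 - r + 3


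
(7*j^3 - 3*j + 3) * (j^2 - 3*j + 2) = 7*j^5 - 21*j^4 + 11*j^3 + 12*j^2 - 15*j + 6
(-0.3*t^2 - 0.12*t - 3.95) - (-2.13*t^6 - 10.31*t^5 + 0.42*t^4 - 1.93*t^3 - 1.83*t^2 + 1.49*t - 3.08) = 2.13*t^6 + 10.31*t^5 - 0.42*t^4 + 1.93*t^3 + 1.53*t^2 - 1.61*t - 0.87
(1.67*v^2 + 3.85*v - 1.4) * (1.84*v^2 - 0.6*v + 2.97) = 3.0728*v^4 + 6.082*v^3 + 0.0739000000000001*v^2 + 12.2745*v - 4.158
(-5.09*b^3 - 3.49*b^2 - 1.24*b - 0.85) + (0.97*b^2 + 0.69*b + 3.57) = -5.09*b^3 - 2.52*b^2 - 0.55*b + 2.72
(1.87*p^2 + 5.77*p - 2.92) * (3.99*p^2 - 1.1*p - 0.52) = 7.4613*p^4 + 20.9653*p^3 - 18.9702*p^2 + 0.2116*p + 1.5184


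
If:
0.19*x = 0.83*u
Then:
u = 0.228915662650602*x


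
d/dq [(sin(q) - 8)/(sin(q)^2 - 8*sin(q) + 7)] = (16*sin(q) + cos(q)^2 - 58)*cos(q)/(sin(q)^2 - 8*sin(q) + 7)^2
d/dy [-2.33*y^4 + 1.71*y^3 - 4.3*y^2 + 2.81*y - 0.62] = -9.32*y^3 + 5.13*y^2 - 8.6*y + 2.81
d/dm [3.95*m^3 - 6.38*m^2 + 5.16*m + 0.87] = 11.85*m^2 - 12.76*m + 5.16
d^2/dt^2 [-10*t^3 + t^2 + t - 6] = 2 - 60*t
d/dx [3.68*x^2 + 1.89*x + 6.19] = 7.36*x + 1.89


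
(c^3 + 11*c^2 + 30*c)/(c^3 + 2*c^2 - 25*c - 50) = c*(c + 6)/(c^2 - 3*c - 10)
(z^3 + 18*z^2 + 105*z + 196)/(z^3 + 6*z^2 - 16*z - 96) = (z^2 + 14*z + 49)/(z^2 + 2*z - 24)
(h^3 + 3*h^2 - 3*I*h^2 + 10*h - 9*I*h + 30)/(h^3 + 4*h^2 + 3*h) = (h^2 - 3*I*h + 10)/(h*(h + 1))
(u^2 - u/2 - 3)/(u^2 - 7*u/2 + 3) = (2*u + 3)/(2*u - 3)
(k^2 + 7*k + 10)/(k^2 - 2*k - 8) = (k + 5)/(k - 4)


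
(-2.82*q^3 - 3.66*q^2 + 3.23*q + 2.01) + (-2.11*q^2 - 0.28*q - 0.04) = -2.82*q^3 - 5.77*q^2 + 2.95*q + 1.97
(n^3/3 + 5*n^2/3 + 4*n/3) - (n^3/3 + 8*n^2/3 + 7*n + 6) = -n^2 - 17*n/3 - 6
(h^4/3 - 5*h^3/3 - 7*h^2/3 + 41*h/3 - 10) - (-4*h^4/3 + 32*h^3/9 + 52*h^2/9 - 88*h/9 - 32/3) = 5*h^4/3 - 47*h^3/9 - 73*h^2/9 + 211*h/9 + 2/3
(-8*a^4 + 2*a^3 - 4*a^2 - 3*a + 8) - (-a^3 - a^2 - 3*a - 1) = -8*a^4 + 3*a^3 - 3*a^2 + 9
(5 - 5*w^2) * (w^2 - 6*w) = -5*w^4 + 30*w^3 + 5*w^2 - 30*w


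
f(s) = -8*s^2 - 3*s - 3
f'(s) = -16*s - 3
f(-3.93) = -114.77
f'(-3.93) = 59.88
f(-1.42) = -14.87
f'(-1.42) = 19.72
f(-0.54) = -3.71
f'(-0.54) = 5.64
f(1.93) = -38.59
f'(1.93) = -33.88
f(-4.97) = -185.70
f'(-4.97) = 76.52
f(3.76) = -127.38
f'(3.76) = -63.16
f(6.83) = -396.68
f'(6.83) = -112.28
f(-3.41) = -85.79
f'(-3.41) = 51.56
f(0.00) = -3.00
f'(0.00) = -3.00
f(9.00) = -678.00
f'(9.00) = -147.00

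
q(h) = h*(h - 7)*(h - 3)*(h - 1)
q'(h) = h*(h - 7)*(h - 3) + h*(h - 7)*(h - 1) + h*(h - 3)*(h - 1) + (h - 7)*(h - 3)*(h - 1) = 4*h^3 - 33*h^2 + 62*h - 21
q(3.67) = -21.86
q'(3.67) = -40.21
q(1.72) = 8.37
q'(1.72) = 8.37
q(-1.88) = 234.63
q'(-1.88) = -280.77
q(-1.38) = 120.55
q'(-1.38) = -179.92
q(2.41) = 9.20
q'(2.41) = -7.26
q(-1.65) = 175.87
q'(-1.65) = -231.11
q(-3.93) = 1467.55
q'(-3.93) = -1017.14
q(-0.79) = 41.75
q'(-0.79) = -92.55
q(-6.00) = 4914.00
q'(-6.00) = -2445.00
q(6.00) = -90.00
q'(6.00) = 27.00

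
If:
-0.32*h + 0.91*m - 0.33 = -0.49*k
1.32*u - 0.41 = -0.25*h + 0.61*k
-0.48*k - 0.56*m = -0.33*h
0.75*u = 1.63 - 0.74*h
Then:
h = 2.09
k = 0.42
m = 0.87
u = 0.11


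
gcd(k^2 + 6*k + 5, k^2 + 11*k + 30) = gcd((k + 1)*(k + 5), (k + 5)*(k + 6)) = k + 5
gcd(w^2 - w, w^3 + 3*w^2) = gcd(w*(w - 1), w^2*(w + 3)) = w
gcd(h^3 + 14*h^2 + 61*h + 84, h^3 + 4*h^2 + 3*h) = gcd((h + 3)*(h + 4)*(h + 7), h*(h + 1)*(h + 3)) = h + 3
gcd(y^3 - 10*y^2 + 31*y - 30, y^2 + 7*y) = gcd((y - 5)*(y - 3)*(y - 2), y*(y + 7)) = 1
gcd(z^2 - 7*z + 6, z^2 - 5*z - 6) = z - 6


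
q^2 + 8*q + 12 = (q + 2)*(q + 6)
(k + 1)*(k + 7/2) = k^2 + 9*k/2 + 7/2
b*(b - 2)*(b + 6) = b^3 + 4*b^2 - 12*b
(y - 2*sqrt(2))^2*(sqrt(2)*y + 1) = sqrt(2)*y^3 - 7*y^2 + 4*sqrt(2)*y + 8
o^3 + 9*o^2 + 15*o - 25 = (o - 1)*(o + 5)^2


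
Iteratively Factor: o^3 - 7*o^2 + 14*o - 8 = (o - 1)*(o^2 - 6*o + 8) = (o - 2)*(o - 1)*(o - 4)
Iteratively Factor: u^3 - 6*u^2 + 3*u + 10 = (u + 1)*(u^2 - 7*u + 10) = (u - 5)*(u + 1)*(u - 2)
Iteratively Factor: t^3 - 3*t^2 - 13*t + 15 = (t + 3)*(t^2 - 6*t + 5) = (t - 5)*(t + 3)*(t - 1)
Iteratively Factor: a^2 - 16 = (a + 4)*(a - 4)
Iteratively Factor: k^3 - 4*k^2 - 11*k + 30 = (k - 5)*(k^2 + k - 6) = (k - 5)*(k + 3)*(k - 2)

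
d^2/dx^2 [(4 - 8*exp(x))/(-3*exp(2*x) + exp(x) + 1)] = (72*exp(4*x) - 120*exp(3*x) + 180*exp(2*x) - 60*exp(x) + 12)*exp(x)/(27*exp(6*x) - 27*exp(5*x) - 18*exp(4*x) + 17*exp(3*x) + 6*exp(2*x) - 3*exp(x) - 1)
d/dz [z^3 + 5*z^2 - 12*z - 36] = 3*z^2 + 10*z - 12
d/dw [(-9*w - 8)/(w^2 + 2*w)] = (9*w^2 + 16*w + 16)/(w^2*(w^2 + 4*w + 4))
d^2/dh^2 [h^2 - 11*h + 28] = 2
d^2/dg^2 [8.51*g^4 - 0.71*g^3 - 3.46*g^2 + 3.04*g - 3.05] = 102.12*g^2 - 4.26*g - 6.92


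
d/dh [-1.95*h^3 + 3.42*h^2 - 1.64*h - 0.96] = -5.85*h^2 + 6.84*h - 1.64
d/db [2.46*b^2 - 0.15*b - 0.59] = 4.92*b - 0.15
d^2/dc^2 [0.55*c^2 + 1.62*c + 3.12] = 1.10000000000000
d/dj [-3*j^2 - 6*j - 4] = -6*j - 6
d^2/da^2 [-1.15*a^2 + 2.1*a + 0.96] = -2.30000000000000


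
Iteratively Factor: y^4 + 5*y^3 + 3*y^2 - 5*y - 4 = (y + 1)*(y^3 + 4*y^2 - y - 4) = (y + 1)*(y + 4)*(y^2 - 1) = (y - 1)*(y + 1)*(y + 4)*(y + 1)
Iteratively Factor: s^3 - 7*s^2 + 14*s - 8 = (s - 4)*(s^2 - 3*s + 2) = (s - 4)*(s - 1)*(s - 2)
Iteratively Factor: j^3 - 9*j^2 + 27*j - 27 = (j - 3)*(j^2 - 6*j + 9) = (j - 3)^2*(j - 3)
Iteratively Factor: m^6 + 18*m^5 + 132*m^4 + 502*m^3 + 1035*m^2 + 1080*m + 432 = (m + 4)*(m^5 + 14*m^4 + 76*m^3 + 198*m^2 + 243*m + 108) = (m + 3)*(m + 4)*(m^4 + 11*m^3 + 43*m^2 + 69*m + 36) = (m + 3)*(m + 4)^2*(m^3 + 7*m^2 + 15*m + 9) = (m + 3)^2*(m + 4)^2*(m^2 + 4*m + 3) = (m + 3)^3*(m + 4)^2*(m + 1)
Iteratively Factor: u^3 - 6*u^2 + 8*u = (u)*(u^2 - 6*u + 8) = u*(u - 2)*(u - 4)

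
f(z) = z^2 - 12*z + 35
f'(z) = 2*z - 12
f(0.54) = 28.81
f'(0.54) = -10.92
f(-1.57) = 56.30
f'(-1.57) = -15.14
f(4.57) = 1.04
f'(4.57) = -2.86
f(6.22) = -0.95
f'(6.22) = 0.44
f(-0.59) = 42.43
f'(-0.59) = -13.18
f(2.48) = 11.39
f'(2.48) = -7.04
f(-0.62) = 42.82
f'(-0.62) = -13.24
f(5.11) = -0.21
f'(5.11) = -1.78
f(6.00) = -1.00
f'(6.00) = 0.00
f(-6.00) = 143.00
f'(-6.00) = -24.00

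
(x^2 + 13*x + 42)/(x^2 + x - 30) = (x + 7)/(x - 5)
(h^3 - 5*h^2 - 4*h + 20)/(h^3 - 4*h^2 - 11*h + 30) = (h + 2)/(h + 3)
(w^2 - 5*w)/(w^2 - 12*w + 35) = w/(w - 7)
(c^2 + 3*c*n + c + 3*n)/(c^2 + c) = (c + 3*n)/c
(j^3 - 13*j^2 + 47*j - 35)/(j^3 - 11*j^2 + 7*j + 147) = (j^2 - 6*j + 5)/(j^2 - 4*j - 21)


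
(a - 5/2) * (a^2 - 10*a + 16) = a^3 - 25*a^2/2 + 41*a - 40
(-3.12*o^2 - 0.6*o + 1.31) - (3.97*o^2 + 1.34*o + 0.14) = -7.09*o^2 - 1.94*o + 1.17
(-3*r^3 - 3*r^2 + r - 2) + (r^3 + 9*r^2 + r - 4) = -2*r^3 + 6*r^2 + 2*r - 6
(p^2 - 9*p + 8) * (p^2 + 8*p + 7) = p^4 - p^3 - 57*p^2 + p + 56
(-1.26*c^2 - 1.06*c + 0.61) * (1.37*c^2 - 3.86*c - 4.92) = -1.7262*c^4 + 3.4114*c^3 + 11.1265*c^2 + 2.8606*c - 3.0012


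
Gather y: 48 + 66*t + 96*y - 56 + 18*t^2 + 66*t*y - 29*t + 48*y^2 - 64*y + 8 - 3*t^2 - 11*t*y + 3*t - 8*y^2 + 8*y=15*t^2 + 40*t + 40*y^2 + y*(55*t + 40)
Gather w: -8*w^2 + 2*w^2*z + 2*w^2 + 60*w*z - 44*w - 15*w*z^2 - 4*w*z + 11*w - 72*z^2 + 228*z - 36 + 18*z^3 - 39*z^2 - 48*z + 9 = w^2*(2*z - 6) + w*(-15*z^2 + 56*z - 33) + 18*z^3 - 111*z^2 + 180*z - 27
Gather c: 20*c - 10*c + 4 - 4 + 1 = 10*c + 1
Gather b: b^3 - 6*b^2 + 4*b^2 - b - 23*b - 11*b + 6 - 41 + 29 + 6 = b^3 - 2*b^2 - 35*b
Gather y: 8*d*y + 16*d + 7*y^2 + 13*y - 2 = 16*d + 7*y^2 + y*(8*d + 13) - 2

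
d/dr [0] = 0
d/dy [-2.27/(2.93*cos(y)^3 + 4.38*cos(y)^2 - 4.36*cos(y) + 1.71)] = (-19.9533*cos(y)^2 - 19.8852*cos(y) + 9.8972)*sin(y)/(2.93*cos(y)^3 + 4.38*cos(y)^2 - 4.36*cos(y) + 1.71)^2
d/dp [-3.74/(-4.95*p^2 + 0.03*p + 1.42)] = (0.1122 - 37.026*p)/(-4.95*p^2 + 0.03*p + 1.42)^2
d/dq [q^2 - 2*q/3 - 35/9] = 2*q - 2/3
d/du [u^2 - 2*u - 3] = 2*u - 2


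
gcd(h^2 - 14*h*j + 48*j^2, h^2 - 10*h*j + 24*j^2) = h - 6*j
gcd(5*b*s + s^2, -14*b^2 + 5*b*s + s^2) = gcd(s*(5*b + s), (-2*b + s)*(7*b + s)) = 1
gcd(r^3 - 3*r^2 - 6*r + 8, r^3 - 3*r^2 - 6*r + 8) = r^3 - 3*r^2 - 6*r + 8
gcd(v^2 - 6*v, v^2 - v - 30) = v - 6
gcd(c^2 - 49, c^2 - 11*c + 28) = c - 7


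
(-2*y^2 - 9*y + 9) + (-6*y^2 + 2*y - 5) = -8*y^2 - 7*y + 4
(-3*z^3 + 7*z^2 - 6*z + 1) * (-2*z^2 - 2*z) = 6*z^5 - 8*z^4 - 2*z^3 + 10*z^2 - 2*z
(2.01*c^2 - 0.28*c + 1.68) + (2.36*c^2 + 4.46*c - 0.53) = 4.37*c^2 + 4.18*c + 1.15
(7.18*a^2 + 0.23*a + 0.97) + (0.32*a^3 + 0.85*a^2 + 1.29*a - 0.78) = 0.32*a^3 + 8.03*a^2 + 1.52*a + 0.19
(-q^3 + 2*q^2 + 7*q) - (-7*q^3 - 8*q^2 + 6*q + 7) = 6*q^3 + 10*q^2 + q - 7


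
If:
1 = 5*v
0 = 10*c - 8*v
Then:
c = 4/25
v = 1/5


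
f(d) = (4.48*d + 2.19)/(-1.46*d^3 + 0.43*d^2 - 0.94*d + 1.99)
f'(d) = (4.48*d + 2.19)*(4.38*d^2 - 0.86*d + 0.94)/(-1.46*d^3 + 0.43*d^2 - 0.94*d + 1.99)^2 + 4.48/(-1.46*d^3 + 0.43*d^2 - 0.94*d + 1.99)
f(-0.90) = -0.43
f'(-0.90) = 0.52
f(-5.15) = -0.10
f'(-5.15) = -0.03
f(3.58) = -0.29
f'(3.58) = 0.18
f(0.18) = 1.64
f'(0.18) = 3.29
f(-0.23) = 0.52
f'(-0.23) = 2.31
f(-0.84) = -0.40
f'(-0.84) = 0.66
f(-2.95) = -0.24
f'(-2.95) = -0.12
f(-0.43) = 0.10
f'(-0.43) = 1.81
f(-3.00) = -0.23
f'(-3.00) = -0.12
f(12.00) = -0.02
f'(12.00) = 0.00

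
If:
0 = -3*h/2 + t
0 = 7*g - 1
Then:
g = 1/7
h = 2*t/3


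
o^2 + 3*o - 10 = (o - 2)*(o + 5)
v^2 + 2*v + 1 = (v + 1)^2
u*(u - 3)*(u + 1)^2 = u^4 - u^3 - 5*u^2 - 3*u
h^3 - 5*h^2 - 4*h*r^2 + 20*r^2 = (h - 5)*(h - 2*r)*(h + 2*r)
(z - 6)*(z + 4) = z^2 - 2*z - 24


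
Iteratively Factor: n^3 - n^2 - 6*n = (n - 3)*(n^2 + 2*n) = (n - 3)*(n + 2)*(n)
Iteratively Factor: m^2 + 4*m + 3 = (m + 3)*(m + 1)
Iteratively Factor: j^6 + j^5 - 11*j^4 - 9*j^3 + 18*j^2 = (j)*(j^5 + j^4 - 11*j^3 - 9*j^2 + 18*j) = j*(j - 1)*(j^4 + 2*j^3 - 9*j^2 - 18*j) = j*(j - 1)*(j + 2)*(j^3 - 9*j) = j*(j - 1)*(j + 2)*(j + 3)*(j^2 - 3*j) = j*(j - 3)*(j - 1)*(j + 2)*(j + 3)*(j)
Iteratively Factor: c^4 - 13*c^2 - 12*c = (c - 4)*(c^3 + 4*c^2 + 3*c) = c*(c - 4)*(c^2 + 4*c + 3) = c*(c - 4)*(c + 1)*(c + 3)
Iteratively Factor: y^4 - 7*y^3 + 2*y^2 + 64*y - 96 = (y - 2)*(y^3 - 5*y^2 - 8*y + 48) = (y - 4)*(y - 2)*(y^2 - y - 12) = (y - 4)*(y - 2)*(y + 3)*(y - 4)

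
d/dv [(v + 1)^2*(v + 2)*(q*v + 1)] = (v + 1)*(q*(v + 1)*(v + 2) + (v + 1)*(q*v + 1) + 2*(v + 2)*(q*v + 1))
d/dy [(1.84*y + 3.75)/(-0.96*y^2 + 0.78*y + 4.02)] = (1.7664*y^2 + 7.2*y + 4.4718)/(0.9216*y^4 - 1.4976*y^3 - 7.11*y^2 + 6.2712*y + 16.1604)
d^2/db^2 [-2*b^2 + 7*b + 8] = -4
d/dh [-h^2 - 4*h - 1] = -2*h - 4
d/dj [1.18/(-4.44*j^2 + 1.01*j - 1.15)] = (10.4784*j - 1.1918)/(4.44*j^2 - 1.01*j + 1.15)^2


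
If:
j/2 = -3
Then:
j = -6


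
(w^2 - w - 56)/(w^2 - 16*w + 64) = (w + 7)/(w - 8)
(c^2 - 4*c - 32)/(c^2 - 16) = (c - 8)/(c - 4)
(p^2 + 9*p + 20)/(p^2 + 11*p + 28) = (p + 5)/(p + 7)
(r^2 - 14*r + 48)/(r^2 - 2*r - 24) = (r - 8)/(r + 4)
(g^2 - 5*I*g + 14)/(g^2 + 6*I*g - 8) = (g - 7*I)/(g + 4*I)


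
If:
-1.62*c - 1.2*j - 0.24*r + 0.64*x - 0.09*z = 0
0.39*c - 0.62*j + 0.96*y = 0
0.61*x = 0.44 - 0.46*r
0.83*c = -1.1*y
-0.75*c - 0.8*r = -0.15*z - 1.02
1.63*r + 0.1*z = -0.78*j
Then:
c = 0.50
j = -0.27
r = 0.30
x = 0.50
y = -0.38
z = -2.70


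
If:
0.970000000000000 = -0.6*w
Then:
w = -1.62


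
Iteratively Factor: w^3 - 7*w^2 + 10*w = (w - 5)*(w^2 - 2*w) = (w - 5)*(w - 2)*(w)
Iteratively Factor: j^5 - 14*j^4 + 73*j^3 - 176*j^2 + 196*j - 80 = (j - 4)*(j^4 - 10*j^3 + 33*j^2 - 44*j + 20) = (j - 4)*(j - 2)*(j^3 - 8*j^2 + 17*j - 10) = (j - 4)*(j - 2)*(j - 1)*(j^2 - 7*j + 10) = (j - 5)*(j - 4)*(j - 2)*(j - 1)*(j - 2)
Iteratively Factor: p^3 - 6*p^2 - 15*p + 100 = (p - 5)*(p^2 - p - 20) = (p - 5)*(p + 4)*(p - 5)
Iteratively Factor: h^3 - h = (h + 1)*(h^2 - h) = (h - 1)*(h + 1)*(h)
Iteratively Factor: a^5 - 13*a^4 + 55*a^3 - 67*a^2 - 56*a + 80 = (a + 1)*(a^4 - 14*a^3 + 69*a^2 - 136*a + 80) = (a - 5)*(a + 1)*(a^3 - 9*a^2 + 24*a - 16) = (a - 5)*(a - 4)*(a + 1)*(a^2 - 5*a + 4) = (a - 5)*(a - 4)*(a - 1)*(a + 1)*(a - 4)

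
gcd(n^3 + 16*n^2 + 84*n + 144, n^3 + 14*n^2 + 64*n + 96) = n^2 + 10*n + 24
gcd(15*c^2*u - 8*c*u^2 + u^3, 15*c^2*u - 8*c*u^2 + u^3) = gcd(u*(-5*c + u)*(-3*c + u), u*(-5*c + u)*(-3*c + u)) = 15*c^2*u - 8*c*u^2 + u^3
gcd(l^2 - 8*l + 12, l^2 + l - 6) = l - 2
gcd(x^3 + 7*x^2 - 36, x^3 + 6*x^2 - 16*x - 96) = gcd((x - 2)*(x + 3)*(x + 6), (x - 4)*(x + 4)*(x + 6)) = x + 6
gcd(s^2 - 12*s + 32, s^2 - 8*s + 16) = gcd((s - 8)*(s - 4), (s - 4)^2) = s - 4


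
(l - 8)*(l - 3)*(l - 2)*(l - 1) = l^4 - 14*l^3 + 59*l^2 - 94*l + 48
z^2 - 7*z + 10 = (z - 5)*(z - 2)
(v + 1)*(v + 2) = v^2 + 3*v + 2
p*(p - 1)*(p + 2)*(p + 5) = p^4 + 6*p^3 + 3*p^2 - 10*p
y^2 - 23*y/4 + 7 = (y - 4)*(y - 7/4)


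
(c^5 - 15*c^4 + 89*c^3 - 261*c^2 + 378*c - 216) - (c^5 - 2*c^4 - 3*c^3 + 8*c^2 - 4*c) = -13*c^4 + 92*c^3 - 269*c^2 + 382*c - 216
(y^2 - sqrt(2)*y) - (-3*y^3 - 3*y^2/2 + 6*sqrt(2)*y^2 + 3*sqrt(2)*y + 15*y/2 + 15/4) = 3*y^3 - 6*sqrt(2)*y^2 + 5*y^2/2 - 15*y/2 - 4*sqrt(2)*y - 15/4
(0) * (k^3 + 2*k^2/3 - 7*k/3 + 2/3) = 0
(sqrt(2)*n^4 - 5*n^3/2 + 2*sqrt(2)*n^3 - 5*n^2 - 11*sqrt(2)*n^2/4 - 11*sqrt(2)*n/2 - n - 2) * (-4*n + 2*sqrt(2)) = -4*sqrt(2)*n^5 - 8*sqrt(2)*n^4 + 14*n^4 + 6*sqrt(2)*n^3 + 28*n^3 - 7*n^2 + 12*sqrt(2)*n^2 - 14*n - 2*sqrt(2)*n - 4*sqrt(2)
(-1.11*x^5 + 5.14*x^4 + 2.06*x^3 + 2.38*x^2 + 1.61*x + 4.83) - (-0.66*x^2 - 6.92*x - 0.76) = -1.11*x^5 + 5.14*x^4 + 2.06*x^3 + 3.04*x^2 + 8.53*x + 5.59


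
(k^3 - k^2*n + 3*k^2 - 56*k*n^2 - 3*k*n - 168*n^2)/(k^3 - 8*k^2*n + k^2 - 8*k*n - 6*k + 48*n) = (k + 7*n)/(k - 2)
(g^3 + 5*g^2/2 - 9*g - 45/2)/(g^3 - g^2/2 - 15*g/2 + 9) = (2*g^2 - g - 15)/(2*g^2 - 7*g + 6)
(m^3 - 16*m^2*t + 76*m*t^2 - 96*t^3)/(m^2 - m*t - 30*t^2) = (m^2 - 10*m*t + 16*t^2)/(m + 5*t)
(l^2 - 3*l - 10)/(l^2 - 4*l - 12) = (l - 5)/(l - 6)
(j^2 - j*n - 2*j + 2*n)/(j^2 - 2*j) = (j - n)/j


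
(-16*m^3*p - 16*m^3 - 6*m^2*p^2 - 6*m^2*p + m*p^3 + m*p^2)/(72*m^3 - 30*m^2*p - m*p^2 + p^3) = m*(-16*m^2*p - 16*m^2 - 6*m*p^2 - 6*m*p + p^3 + p^2)/(72*m^3 - 30*m^2*p - m*p^2 + p^3)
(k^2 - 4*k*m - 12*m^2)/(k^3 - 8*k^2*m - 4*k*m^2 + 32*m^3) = (k - 6*m)/(k^2 - 10*k*m + 16*m^2)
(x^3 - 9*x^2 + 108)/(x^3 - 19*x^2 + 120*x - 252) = (x + 3)/(x - 7)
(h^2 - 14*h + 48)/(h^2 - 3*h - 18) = (h - 8)/(h + 3)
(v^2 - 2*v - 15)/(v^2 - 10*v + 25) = (v + 3)/(v - 5)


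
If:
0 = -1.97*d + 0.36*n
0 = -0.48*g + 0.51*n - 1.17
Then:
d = 0.182741116751269*n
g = 1.0625*n - 2.4375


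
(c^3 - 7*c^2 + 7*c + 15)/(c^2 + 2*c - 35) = (c^2 - 2*c - 3)/(c + 7)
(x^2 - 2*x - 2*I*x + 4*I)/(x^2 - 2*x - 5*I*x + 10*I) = (x - 2*I)/(x - 5*I)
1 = 1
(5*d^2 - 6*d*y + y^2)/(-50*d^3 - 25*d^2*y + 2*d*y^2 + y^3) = (-d + y)/(10*d^2 + 7*d*y + y^2)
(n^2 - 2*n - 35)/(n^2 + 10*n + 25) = (n - 7)/(n + 5)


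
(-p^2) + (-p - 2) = -p^2 - p - 2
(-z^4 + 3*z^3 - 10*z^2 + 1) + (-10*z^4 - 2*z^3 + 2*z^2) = -11*z^4 + z^3 - 8*z^2 + 1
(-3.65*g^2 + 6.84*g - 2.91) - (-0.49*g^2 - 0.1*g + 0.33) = -3.16*g^2 + 6.94*g - 3.24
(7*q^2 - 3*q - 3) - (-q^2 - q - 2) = 8*q^2 - 2*q - 1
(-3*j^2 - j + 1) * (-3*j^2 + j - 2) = 9*j^4 + 2*j^2 + 3*j - 2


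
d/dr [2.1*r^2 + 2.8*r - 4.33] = 4.2*r + 2.8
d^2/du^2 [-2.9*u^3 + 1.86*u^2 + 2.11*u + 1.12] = 3.72 - 17.4*u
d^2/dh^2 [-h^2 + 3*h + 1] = -2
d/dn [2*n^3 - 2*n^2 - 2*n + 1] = 6*n^2 - 4*n - 2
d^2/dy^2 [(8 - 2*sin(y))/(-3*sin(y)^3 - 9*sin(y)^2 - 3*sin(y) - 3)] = 2*(-4*sin(y)^7 + 27*sin(y)^6 + 133*sin(y)^5 + 138*sin(y)^4 - 158*sin(y)^3 - 295*sin(y)^2 - 71*sin(y) + 14)/(3*(sin(y)^3 + 3*sin(y)^2 + sin(y) + 1)^3)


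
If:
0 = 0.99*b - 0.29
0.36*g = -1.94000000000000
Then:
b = 0.29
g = -5.39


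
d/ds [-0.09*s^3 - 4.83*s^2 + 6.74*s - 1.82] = -0.27*s^2 - 9.66*s + 6.74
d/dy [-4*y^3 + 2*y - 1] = 2 - 12*y^2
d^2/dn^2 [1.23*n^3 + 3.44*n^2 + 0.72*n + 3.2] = 7.38*n + 6.88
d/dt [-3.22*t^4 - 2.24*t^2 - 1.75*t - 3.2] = -12.88*t^3 - 4.48*t - 1.75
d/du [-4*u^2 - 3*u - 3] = -8*u - 3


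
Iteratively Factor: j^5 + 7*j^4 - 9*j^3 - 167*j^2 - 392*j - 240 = (j + 4)*(j^4 + 3*j^3 - 21*j^2 - 83*j - 60) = (j - 5)*(j + 4)*(j^3 + 8*j^2 + 19*j + 12) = (j - 5)*(j + 1)*(j + 4)*(j^2 + 7*j + 12) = (j - 5)*(j + 1)*(j + 3)*(j + 4)*(j + 4)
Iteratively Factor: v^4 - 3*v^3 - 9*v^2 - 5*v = (v + 1)*(v^3 - 4*v^2 - 5*v) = (v - 5)*(v + 1)*(v^2 + v) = v*(v - 5)*(v + 1)*(v + 1)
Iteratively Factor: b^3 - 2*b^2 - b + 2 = (b - 2)*(b^2 - 1) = (b - 2)*(b - 1)*(b + 1)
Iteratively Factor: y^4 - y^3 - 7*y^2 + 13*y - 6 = (y - 1)*(y^3 - 7*y + 6) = (y - 2)*(y - 1)*(y^2 + 2*y - 3) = (y - 2)*(y - 1)^2*(y + 3)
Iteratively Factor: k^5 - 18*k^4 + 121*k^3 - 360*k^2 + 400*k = (k - 5)*(k^4 - 13*k^3 + 56*k^2 - 80*k) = k*(k - 5)*(k^3 - 13*k^2 + 56*k - 80) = k*(k - 5)*(k - 4)*(k^2 - 9*k + 20) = k*(k - 5)*(k - 4)^2*(k - 5)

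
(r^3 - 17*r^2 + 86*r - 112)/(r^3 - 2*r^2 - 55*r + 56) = (r^2 - 9*r + 14)/(r^2 + 6*r - 7)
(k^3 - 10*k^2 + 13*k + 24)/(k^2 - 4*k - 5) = (k^2 - 11*k + 24)/(k - 5)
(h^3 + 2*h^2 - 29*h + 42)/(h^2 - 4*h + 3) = (h^2 + 5*h - 14)/(h - 1)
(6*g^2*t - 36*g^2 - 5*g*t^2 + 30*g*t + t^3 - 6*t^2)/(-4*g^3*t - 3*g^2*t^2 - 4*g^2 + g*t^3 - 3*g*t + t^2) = (-6*g^2*t + 36*g^2 + 5*g*t^2 - 30*g*t - t^3 + 6*t^2)/(4*g^3*t + 3*g^2*t^2 + 4*g^2 - g*t^3 + 3*g*t - t^2)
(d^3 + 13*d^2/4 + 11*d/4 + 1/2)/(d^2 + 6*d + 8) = (4*d^2 + 5*d + 1)/(4*(d + 4))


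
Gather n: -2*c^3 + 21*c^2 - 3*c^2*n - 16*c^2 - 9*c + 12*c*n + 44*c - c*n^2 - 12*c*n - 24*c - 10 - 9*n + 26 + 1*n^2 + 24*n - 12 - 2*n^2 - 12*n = -2*c^3 + 5*c^2 + 11*c + n^2*(-c - 1) + n*(3 - 3*c^2) + 4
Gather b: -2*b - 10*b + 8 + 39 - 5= 42 - 12*b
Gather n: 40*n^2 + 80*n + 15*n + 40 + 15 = 40*n^2 + 95*n + 55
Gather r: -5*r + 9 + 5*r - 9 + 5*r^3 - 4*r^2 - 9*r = 5*r^3 - 4*r^2 - 9*r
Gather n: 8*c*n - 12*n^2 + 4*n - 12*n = -12*n^2 + n*(8*c - 8)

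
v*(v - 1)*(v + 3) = v^3 + 2*v^2 - 3*v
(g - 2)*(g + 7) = g^2 + 5*g - 14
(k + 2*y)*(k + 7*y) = k^2 + 9*k*y + 14*y^2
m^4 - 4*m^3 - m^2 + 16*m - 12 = (m - 3)*(m - 2)*(m - 1)*(m + 2)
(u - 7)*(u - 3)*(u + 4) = u^3 - 6*u^2 - 19*u + 84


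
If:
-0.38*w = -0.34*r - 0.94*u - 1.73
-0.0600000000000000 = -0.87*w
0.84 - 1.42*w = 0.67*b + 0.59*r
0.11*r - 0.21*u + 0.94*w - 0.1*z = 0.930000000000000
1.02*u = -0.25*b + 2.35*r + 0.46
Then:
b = 1.72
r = -0.69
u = -1.56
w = 0.07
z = -6.13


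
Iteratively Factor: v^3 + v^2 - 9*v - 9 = (v - 3)*(v^2 + 4*v + 3) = (v - 3)*(v + 1)*(v + 3)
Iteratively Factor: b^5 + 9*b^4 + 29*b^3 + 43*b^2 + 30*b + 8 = (b + 1)*(b^4 + 8*b^3 + 21*b^2 + 22*b + 8) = (b + 1)*(b + 4)*(b^3 + 4*b^2 + 5*b + 2) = (b + 1)^2*(b + 4)*(b^2 + 3*b + 2) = (b + 1)^3*(b + 4)*(b + 2)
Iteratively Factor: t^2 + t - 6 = (t - 2)*(t + 3)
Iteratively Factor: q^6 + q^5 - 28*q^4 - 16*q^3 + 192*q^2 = (q)*(q^5 + q^4 - 28*q^3 - 16*q^2 + 192*q) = q*(q + 4)*(q^4 - 3*q^3 - 16*q^2 + 48*q) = q*(q - 3)*(q + 4)*(q^3 - 16*q) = q*(q - 4)*(q - 3)*(q + 4)*(q^2 + 4*q) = q*(q - 4)*(q - 3)*(q + 4)^2*(q)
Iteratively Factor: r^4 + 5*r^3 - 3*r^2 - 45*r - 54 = (r + 2)*(r^3 + 3*r^2 - 9*r - 27) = (r + 2)*(r + 3)*(r^2 - 9) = (r - 3)*(r + 2)*(r + 3)*(r + 3)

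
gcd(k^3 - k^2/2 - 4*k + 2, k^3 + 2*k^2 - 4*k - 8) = k^2 - 4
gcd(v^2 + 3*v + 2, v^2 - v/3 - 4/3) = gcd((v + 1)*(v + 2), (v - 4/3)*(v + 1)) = v + 1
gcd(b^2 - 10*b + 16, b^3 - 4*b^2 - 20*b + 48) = b - 2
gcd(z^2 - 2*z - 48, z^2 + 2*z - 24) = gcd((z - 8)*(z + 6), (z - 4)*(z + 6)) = z + 6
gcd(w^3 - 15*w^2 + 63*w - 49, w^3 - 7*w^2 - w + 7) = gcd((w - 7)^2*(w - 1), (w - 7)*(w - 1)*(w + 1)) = w^2 - 8*w + 7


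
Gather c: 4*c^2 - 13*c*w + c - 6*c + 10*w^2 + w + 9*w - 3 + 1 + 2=4*c^2 + c*(-13*w - 5) + 10*w^2 + 10*w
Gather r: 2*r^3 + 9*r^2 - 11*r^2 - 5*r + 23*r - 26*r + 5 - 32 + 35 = 2*r^3 - 2*r^2 - 8*r + 8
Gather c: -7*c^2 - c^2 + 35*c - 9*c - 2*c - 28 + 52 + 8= -8*c^2 + 24*c + 32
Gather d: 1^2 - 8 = -7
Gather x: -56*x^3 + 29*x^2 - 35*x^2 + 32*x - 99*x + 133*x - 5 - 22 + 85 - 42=-56*x^3 - 6*x^2 + 66*x + 16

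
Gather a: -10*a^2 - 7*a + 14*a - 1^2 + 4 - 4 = -10*a^2 + 7*a - 1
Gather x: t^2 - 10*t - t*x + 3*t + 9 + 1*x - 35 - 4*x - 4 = t^2 - 7*t + x*(-t - 3) - 30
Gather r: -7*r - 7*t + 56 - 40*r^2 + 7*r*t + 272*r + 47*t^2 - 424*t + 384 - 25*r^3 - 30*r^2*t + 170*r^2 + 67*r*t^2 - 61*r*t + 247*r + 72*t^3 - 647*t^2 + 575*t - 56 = -25*r^3 + r^2*(130 - 30*t) + r*(67*t^2 - 54*t + 512) + 72*t^3 - 600*t^2 + 144*t + 384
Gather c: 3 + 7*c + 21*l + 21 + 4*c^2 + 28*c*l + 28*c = 4*c^2 + c*(28*l + 35) + 21*l + 24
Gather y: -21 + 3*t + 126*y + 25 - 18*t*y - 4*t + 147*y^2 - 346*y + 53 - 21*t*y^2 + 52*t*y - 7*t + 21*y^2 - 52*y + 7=-8*t + y^2*(168 - 21*t) + y*(34*t - 272) + 64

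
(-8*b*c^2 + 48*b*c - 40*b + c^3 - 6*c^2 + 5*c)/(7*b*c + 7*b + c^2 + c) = (-8*b*c^2 + 48*b*c - 40*b + c^3 - 6*c^2 + 5*c)/(7*b*c + 7*b + c^2 + c)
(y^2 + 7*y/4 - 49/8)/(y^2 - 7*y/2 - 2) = (-8*y^2 - 14*y + 49)/(4*(-2*y^2 + 7*y + 4))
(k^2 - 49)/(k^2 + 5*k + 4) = (k^2 - 49)/(k^2 + 5*k + 4)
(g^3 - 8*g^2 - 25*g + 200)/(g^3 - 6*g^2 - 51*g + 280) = (g + 5)/(g + 7)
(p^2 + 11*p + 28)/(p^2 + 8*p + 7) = (p + 4)/(p + 1)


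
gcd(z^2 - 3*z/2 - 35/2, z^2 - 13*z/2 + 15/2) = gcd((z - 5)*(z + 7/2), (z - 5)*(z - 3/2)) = z - 5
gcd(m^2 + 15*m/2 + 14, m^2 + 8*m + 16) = m + 4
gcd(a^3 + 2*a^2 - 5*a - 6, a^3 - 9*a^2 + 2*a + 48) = 1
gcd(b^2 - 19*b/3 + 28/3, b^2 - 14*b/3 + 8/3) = b - 4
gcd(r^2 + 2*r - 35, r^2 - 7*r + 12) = 1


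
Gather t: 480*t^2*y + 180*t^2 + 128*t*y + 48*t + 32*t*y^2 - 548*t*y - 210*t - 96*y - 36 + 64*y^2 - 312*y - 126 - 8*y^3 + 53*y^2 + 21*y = t^2*(480*y + 180) + t*(32*y^2 - 420*y - 162) - 8*y^3 + 117*y^2 - 387*y - 162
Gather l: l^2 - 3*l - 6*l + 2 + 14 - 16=l^2 - 9*l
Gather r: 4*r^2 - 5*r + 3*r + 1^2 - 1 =4*r^2 - 2*r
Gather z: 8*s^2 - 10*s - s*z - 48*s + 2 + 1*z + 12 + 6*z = 8*s^2 - 58*s + z*(7 - s) + 14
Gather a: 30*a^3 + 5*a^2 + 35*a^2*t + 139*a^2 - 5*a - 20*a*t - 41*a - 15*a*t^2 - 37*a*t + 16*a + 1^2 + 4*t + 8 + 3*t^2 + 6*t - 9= 30*a^3 + a^2*(35*t + 144) + a*(-15*t^2 - 57*t - 30) + 3*t^2 + 10*t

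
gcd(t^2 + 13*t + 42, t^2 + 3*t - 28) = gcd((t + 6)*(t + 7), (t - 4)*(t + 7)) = t + 7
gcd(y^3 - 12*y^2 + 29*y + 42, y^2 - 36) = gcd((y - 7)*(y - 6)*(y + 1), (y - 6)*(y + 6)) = y - 6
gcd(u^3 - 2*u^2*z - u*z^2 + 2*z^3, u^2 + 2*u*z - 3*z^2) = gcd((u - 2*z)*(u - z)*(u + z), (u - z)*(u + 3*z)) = -u + z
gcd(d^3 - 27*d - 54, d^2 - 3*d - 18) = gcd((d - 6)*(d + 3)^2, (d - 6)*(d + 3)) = d^2 - 3*d - 18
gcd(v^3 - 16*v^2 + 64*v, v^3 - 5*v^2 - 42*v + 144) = v - 8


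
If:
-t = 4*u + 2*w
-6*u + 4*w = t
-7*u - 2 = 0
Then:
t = 4/3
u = -2/7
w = -2/21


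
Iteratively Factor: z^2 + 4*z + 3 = (z + 1)*(z + 3)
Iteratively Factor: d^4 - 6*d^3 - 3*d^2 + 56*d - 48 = (d - 1)*(d^3 - 5*d^2 - 8*d + 48) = (d - 4)*(d - 1)*(d^2 - d - 12) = (d - 4)*(d - 1)*(d + 3)*(d - 4)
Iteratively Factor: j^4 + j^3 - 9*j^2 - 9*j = (j)*(j^3 + j^2 - 9*j - 9) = j*(j + 1)*(j^2 - 9) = j*(j + 1)*(j + 3)*(j - 3)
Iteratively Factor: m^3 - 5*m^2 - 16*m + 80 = (m - 5)*(m^2 - 16) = (m - 5)*(m - 4)*(m + 4)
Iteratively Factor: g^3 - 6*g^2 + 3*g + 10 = (g - 2)*(g^2 - 4*g - 5) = (g - 5)*(g - 2)*(g + 1)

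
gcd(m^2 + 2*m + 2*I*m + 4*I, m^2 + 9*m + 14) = m + 2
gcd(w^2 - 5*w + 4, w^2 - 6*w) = 1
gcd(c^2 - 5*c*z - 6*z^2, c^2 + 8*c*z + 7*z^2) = c + z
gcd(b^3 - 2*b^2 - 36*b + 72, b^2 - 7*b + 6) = b - 6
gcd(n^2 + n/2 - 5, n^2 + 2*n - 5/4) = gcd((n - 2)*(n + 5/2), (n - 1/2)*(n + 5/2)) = n + 5/2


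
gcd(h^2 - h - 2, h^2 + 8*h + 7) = h + 1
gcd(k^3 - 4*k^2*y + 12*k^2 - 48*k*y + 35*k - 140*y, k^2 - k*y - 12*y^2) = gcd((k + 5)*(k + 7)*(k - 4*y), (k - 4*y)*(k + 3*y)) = -k + 4*y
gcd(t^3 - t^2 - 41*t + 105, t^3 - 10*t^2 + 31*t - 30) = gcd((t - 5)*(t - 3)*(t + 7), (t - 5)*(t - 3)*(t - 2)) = t^2 - 8*t + 15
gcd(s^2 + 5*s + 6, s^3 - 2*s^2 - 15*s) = s + 3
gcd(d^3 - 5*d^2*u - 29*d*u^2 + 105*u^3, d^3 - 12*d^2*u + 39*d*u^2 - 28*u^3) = -d + 7*u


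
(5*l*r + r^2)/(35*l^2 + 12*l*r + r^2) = r/(7*l + r)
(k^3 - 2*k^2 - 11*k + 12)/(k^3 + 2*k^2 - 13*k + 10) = (k^2 - k - 12)/(k^2 + 3*k - 10)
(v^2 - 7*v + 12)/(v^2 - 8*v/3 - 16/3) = 3*(v - 3)/(3*v + 4)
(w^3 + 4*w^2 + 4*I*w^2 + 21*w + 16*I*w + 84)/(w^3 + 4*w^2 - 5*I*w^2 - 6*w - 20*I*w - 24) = (w + 7*I)/(w - 2*I)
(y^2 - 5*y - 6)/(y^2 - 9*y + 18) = (y + 1)/(y - 3)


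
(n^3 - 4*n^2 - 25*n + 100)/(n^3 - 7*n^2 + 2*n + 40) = (n + 5)/(n + 2)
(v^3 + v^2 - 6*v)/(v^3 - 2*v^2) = (v + 3)/v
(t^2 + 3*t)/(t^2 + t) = (t + 3)/(t + 1)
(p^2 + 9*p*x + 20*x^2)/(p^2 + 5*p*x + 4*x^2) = (p + 5*x)/(p + x)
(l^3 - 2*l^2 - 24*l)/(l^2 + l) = (l^2 - 2*l - 24)/(l + 1)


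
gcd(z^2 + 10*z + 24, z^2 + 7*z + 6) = z + 6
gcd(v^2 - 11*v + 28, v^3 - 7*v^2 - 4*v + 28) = v - 7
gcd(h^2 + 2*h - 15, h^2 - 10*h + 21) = h - 3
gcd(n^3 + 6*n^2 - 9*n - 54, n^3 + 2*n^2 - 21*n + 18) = n^2 + 3*n - 18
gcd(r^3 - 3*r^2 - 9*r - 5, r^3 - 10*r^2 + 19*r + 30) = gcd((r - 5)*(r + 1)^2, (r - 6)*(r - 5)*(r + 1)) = r^2 - 4*r - 5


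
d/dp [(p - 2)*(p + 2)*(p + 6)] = 3*p^2 + 12*p - 4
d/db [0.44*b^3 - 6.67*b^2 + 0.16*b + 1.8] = 1.32*b^2 - 13.34*b + 0.16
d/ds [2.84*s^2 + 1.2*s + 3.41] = 5.68*s + 1.2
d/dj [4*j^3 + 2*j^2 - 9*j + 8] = 12*j^2 + 4*j - 9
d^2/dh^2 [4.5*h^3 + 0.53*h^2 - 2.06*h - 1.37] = 27.0*h + 1.06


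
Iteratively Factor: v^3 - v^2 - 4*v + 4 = (v - 2)*(v^2 + v - 2) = (v - 2)*(v - 1)*(v + 2)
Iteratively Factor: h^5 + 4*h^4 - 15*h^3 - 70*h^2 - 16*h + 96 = (h - 1)*(h^4 + 5*h^3 - 10*h^2 - 80*h - 96) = (h - 4)*(h - 1)*(h^3 + 9*h^2 + 26*h + 24) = (h - 4)*(h - 1)*(h + 3)*(h^2 + 6*h + 8) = (h - 4)*(h - 1)*(h + 2)*(h + 3)*(h + 4)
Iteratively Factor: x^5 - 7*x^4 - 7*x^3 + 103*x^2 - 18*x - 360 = (x - 4)*(x^4 - 3*x^3 - 19*x^2 + 27*x + 90) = (x - 4)*(x + 2)*(x^3 - 5*x^2 - 9*x + 45) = (x - 5)*(x - 4)*(x + 2)*(x^2 - 9) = (x - 5)*(x - 4)*(x - 3)*(x + 2)*(x + 3)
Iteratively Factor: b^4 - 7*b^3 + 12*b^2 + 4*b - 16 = (b - 2)*(b^3 - 5*b^2 + 2*b + 8) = (b - 2)*(b + 1)*(b^2 - 6*b + 8) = (b - 2)^2*(b + 1)*(b - 4)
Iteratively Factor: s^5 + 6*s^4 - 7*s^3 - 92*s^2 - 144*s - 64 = (s + 1)*(s^4 + 5*s^3 - 12*s^2 - 80*s - 64) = (s + 1)^2*(s^3 + 4*s^2 - 16*s - 64) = (s + 1)^2*(s + 4)*(s^2 - 16) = (s - 4)*(s + 1)^2*(s + 4)*(s + 4)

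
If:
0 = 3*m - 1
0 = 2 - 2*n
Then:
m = 1/3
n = 1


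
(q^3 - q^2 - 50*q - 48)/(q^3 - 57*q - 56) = (q + 6)/(q + 7)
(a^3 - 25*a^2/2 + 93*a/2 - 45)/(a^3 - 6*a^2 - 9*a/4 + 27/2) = 2*(a - 5)/(2*a + 3)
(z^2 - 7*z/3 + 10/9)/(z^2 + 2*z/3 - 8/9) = (3*z - 5)/(3*z + 4)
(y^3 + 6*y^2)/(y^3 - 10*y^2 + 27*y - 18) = y^2*(y + 6)/(y^3 - 10*y^2 + 27*y - 18)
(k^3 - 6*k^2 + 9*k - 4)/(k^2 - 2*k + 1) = k - 4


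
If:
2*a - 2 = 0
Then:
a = 1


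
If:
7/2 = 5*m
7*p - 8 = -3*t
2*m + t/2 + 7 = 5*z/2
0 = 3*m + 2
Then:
No Solution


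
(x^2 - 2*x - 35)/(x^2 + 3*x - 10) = (x - 7)/(x - 2)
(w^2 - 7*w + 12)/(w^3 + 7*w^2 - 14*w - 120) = (w - 3)/(w^2 + 11*w + 30)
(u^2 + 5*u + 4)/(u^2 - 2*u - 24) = (u + 1)/(u - 6)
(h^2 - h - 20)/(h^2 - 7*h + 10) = (h + 4)/(h - 2)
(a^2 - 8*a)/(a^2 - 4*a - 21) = a*(8 - a)/(-a^2 + 4*a + 21)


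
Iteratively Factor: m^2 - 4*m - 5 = (m - 5)*(m + 1)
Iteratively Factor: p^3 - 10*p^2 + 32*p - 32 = (p - 4)*(p^2 - 6*p + 8) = (p - 4)^2*(p - 2)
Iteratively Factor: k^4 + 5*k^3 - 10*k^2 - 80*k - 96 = (k + 4)*(k^3 + k^2 - 14*k - 24) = (k + 3)*(k + 4)*(k^2 - 2*k - 8) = (k + 2)*(k + 3)*(k + 4)*(k - 4)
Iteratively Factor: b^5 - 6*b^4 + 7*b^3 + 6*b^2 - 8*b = (b - 4)*(b^4 - 2*b^3 - b^2 + 2*b) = (b - 4)*(b + 1)*(b^3 - 3*b^2 + 2*b) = b*(b - 4)*(b + 1)*(b^2 - 3*b + 2) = b*(b - 4)*(b - 2)*(b + 1)*(b - 1)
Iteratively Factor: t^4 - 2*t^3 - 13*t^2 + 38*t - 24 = (t - 2)*(t^3 - 13*t + 12) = (t - 2)*(t + 4)*(t^2 - 4*t + 3) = (t - 2)*(t - 1)*(t + 4)*(t - 3)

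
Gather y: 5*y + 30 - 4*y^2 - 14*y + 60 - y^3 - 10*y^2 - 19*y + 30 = -y^3 - 14*y^2 - 28*y + 120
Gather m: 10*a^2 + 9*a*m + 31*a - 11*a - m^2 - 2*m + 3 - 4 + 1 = 10*a^2 + 20*a - m^2 + m*(9*a - 2)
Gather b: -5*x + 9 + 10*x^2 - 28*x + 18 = 10*x^2 - 33*x + 27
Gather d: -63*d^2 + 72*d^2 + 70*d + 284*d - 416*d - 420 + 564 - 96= 9*d^2 - 62*d + 48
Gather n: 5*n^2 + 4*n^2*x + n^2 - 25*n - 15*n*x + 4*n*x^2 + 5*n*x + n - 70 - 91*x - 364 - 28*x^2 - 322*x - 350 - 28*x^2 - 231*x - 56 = n^2*(4*x + 6) + n*(4*x^2 - 10*x - 24) - 56*x^2 - 644*x - 840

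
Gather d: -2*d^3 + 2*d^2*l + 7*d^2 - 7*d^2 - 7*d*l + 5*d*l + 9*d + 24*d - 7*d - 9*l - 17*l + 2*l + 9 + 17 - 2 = -2*d^3 + 2*d^2*l + d*(26 - 2*l) - 24*l + 24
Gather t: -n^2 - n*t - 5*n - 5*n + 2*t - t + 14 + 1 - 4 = -n^2 - 10*n + t*(1 - n) + 11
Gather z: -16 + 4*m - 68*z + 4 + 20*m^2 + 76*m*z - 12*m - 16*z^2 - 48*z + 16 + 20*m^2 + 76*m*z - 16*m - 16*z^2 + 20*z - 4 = 40*m^2 - 24*m - 32*z^2 + z*(152*m - 96)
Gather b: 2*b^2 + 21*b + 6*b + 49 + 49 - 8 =2*b^2 + 27*b + 90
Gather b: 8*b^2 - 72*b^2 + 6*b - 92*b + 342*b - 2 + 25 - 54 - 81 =-64*b^2 + 256*b - 112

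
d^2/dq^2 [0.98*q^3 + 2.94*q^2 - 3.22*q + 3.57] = 5.88*q + 5.88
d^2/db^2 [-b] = 0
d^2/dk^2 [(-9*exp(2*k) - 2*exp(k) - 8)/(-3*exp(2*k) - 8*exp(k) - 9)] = (-198*exp(4*k) - 156*exp(3*k) + 2196*exp(2*k) + 2420*exp(k) - 414)*exp(k)/(27*exp(6*k) + 216*exp(5*k) + 819*exp(4*k) + 1808*exp(3*k) + 2457*exp(2*k) + 1944*exp(k) + 729)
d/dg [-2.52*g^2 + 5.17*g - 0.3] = 5.17 - 5.04*g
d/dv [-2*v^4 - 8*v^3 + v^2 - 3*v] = -8*v^3 - 24*v^2 + 2*v - 3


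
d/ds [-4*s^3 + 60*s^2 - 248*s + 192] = -12*s^2 + 120*s - 248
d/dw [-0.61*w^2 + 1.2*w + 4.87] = 1.2 - 1.22*w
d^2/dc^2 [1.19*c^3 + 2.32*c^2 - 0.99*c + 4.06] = 7.14*c + 4.64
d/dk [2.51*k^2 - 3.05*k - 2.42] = 5.02*k - 3.05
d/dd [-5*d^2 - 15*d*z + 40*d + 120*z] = -10*d - 15*z + 40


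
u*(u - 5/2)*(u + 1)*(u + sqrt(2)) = u^4 - 3*u^3/2 + sqrt(2)*u^3 - 5*u^2/2 - 3*sqrt(2)*u^2/2 - 5*sqrt(2)*u/2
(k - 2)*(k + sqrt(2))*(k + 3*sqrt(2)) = k^3 - 2*k^2 + 4*sqrt(2)*k^2 - 8*sqrt(2)*k + 6*k - 12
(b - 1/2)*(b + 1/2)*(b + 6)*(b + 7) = b^4 + 13*b^3 + 167*b^2/4 - 13*b/4 - 21/2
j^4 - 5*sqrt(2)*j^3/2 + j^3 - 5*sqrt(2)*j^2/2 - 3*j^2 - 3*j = j*(j + 1)*(j - 3*sqrt(2))*(j + sqrt(2)/2)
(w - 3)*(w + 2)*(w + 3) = w^3 + 2*w^2 - 9*w - 18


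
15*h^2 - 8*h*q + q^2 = (-5*h + q)*(-3*h + q)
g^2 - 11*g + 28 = (g - 7)*(g - 4)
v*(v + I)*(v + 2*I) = v^3 + 3*I*v^2 - 2*v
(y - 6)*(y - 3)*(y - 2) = y^3 - 11*y^2 + 36*y - 36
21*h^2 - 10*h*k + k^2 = (-7*h + k)*(-3*h + k)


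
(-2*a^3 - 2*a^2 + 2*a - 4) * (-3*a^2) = 6*a^5 + 6*a^4 - 6*a^3 + 12*a^2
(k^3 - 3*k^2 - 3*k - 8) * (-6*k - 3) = -6*k^4 + 15*k^3 + 27*k^2 + 57*k + 24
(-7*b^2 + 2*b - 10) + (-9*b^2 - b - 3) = -16*b^2 + b - 13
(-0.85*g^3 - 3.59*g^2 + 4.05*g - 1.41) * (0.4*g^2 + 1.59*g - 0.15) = -0.34*g^5 - 2.7875*g^4 - 3.9606*g^3 + 6.414*g^2 - 2.8494*g + 0.2115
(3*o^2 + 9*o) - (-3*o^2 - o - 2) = 6*o^2 + 10*o + 2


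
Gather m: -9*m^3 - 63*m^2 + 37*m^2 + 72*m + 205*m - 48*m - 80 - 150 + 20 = -9*m^3 - 26*m^2 + 229*m - 210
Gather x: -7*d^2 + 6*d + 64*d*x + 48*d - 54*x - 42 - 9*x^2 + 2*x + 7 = -7*d^2 + 54*d - 9*x^2 + x*(64*d - 52) - 35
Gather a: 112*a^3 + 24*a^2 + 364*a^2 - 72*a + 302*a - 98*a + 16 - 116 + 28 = 112*a^3 + 388*a^2 + 132*a - 72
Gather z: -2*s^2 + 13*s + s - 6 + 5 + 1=-2*s^2 + 14*s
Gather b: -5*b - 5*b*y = b*(-5*y - 5)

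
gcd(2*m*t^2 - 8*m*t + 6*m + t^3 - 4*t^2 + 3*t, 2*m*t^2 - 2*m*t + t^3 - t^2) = 2*m*t - 2*m + t^2 - t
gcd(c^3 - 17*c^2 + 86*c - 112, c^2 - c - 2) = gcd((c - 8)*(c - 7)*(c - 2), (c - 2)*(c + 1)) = c - 2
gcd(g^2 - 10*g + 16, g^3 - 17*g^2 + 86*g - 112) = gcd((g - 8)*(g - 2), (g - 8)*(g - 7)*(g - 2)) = g^2 - 10*g + 16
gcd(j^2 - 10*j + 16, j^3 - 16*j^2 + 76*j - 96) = j^2 - 10*j + 16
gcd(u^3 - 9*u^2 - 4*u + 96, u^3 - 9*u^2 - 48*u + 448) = u - 8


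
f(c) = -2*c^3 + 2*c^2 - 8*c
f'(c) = -6*c^2 + 4*c - 8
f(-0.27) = 2.35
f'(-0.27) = -9.52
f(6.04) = -416.05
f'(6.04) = -202.73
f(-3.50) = 138.25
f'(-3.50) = -95.50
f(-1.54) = 24.37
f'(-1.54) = -28.39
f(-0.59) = 5.83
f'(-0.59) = -12.45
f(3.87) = -116.93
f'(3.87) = -82.38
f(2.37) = -34.35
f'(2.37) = -32.22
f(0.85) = -6.58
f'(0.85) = -8.94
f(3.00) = -60.00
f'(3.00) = -50.00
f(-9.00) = 1692.00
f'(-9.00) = -530.00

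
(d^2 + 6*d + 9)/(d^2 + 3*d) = (d + 3)/d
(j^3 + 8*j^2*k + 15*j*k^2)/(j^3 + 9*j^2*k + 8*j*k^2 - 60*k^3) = j*(j + 3*k)/(j^2 + 4*j*k - 12*k^2)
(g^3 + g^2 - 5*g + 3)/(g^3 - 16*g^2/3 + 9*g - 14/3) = 3*(g^2 + 2*g - 3)/(3*g^2 - 13*g + 14)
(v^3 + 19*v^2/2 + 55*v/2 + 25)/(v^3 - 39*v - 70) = (v + 5/2)/(v - 7)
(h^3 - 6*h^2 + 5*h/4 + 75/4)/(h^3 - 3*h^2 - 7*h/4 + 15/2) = (h - 5)/(h - 2)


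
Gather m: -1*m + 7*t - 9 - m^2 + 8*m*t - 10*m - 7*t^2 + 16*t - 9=-m^2 + m*(8*t - 11) - 7*t^2 + 23*t - 18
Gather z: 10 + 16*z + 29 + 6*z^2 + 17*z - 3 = 6*z^2 + 33*z + 36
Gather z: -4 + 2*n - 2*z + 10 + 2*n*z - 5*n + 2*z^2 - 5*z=-3*n + 2*z^2 + z*(2*n - 7) + 6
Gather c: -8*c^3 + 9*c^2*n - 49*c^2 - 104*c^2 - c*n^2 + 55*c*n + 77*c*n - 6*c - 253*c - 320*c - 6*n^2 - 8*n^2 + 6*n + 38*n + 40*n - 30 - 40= -8*c^3 + c^2*(9*n - 153) + c*(-n^2 + 132*n - 579) - 14*n^2 + 84*n - 70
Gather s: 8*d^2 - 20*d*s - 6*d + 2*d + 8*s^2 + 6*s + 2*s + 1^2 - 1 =8*d^2 - 4*d + 8*s^2 + s*(8 - 20*d)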